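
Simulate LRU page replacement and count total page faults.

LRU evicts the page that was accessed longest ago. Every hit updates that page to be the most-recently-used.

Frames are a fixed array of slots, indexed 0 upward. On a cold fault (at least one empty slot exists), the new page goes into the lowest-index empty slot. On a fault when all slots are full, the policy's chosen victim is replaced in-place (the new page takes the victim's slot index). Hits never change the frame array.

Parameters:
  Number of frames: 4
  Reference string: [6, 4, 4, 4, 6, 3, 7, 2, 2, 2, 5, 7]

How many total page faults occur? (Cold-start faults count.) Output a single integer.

Step 0: ref 6 → FAULT, frames=[6,-,-,-]
Step 1: ref 4 → FAULT, frames=[6,4,-,-]
Step 2: ref 4 → HIT, frames=[6,4,-,-]
Step 3: ref 4 → HIT, frames=[6,4,-,-]
Step 4: ref 6 → HIT, frames=[6,4,-,-]
Step 5: ref 3 → FAULT, frames=[6,4,3,-]
Step 6: ref 7 → FAULT, frames=[6,4,3,7]
Step 7: ref 2 → FAULT (evict 4), frames=[6,2,3,7]
Step 8: ref 2 → HIT, frames=[6,2,3,7]
Step 9: ref 2 → HIT, frames=[6,2,3,7]
Step 10: ref 5 → FAULT (evict 6), frames=[5,2,3,7]
Step 11: ref 7 → HIT, frames=[5,2,3,7]
Total faults: 6

Answer: 6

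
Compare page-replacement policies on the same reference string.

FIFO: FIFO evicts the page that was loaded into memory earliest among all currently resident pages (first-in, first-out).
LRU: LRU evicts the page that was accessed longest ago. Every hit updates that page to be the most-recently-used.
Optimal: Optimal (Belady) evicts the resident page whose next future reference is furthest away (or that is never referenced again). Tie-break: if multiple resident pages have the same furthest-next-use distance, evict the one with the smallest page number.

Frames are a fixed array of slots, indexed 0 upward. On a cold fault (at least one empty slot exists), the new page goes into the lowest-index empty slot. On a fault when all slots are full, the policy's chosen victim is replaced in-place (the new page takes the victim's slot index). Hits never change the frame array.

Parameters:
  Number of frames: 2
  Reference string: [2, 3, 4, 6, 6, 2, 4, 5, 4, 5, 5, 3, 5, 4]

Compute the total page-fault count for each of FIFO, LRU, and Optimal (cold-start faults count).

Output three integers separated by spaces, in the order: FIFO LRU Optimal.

--- FIFO ---
  step 0: ref 2 -> FAULT, frames=[2,-] (faults so far: 1)
  step 1: ref 3 -> FAULT, frames=[2,3] (faults so far: 2)
  step 2: ref 4 -> FAULT, evict 2, frames=[4,3] (faults so far: 3)
  step 3: ref 6 -> FAULT, evict 3, frames=[4,6] (faults so far: 4)
  step 4: ref 6 -> HIT, frames=[4,6] (faults so far: 4)
  step 5: ref 2 -> FAULT, evict 4, frames=[2,6] (faults so far: 5)
  step 6: ref 4 -> FAULT, evict 6, frames=[2,4] (faults so far: 6)
  step 7: ref 5 -> FAULT, evict 2, frames=[5,4] (faults so far: 7)
  step 8: ref 4 -> HIT, frames=[5,4] (faults so far: 7)
  step 9: ref 5 -> HIT, frames=[5,4] (faults so far: 7)
  step 10: ref 5 -> HIT, frames=[5,4] (faults so far: 7)
  step 11: ref 3 -> FAULT, evict 4, frames=[5,3] (faults so far: 8)
  step 12: ref 5 -> HIT, frames=[5,3] (faults so far: 8)
  step 13: ref 4 -> FAULT, evict 5, frames=[4,3] (faults so far: 9)
  FIFO total faults: 9
--- LRU ---
  step 0: ref 2 -> FAULT, frames=[2,-] (faults so far: 1)
  step 1: ref 3 -> FAULT, frames=[2,3] (faults so far: 2)
  step 2: ref 4 -> FAULT, evict 2, frames=[4,3] (faults so far: 3)
  step 3: ref 6 -> FAULT, evict 3, frames=[4,6] (faults so far: 4)
  step 4: ref 6 -> HIT, frames=[4,6] (faults so far: 4)
  step 5: ref 2 -> FAULT, evict 4, frames=[2,6] (faults so far: 5)
  step 6: ref 4 -> FAULT, evict 6, frames=[2,4] (faults so far: 6)
  step 7: ref 5 -> FAULT, evict 2, frames=[5,4] (faults so far: 7)
  step 8: ref 4 -> HIT, frames=[5,4] (faults so far: 7)
  step 9: ref 5 -> HIT, frames=[5,4] (faults so far: 7)
  step 10: ref 5 -> HIT, frames=[5,4] (faults so far: 7)
  step 11: ref 3 -> FAULT, evict 4, frames=[5,3] (faults so far: 8)
  step 12: ref 5 -> HIT, frames=[5,3] (faults so far: 8)
  step 13: ref 4 -> FAULT, evict 3, frames=[5,4] (faults so far: 9)
  LRU total faults: 9
--- Optimal ---
  step 0: ref 2 -> FAULT, frames=[2,-] (faults so far: 1)
  step 1: ref 3 -> FAULT, frames=[2,3] (faults so far: 2)
  step 2: ref 4 -> FAULT, evict 3, frames=[2,4] (faults so far: 3)
  step 3: ref 6 -> FAULT, evict 4, frames=[2,6] (faults so far: 4)
  step 4: ref 6 -> HIT, frames=[2,6] (faults so far: 4)
  step 5: ref 2 -> HIT, frames=[2,6] (faults so far: 4)
  step 6: ref 4 -> FAULT, evict 2, frames=[4,6] (faults so far: 5)
  step 7: ref 5 -> FAULT, evict 6, frames=[4,5] (faults so far: 6)
  step 8: ref 4 -> HIT, frames=[4,5] (faults so far: 6)
  step 9: ref 5 -> HIT, frames=[4,5] (faults so far: 6)
  step 10: ref 5 -> HIT, frames=[4,5] (faults so far: 6)
  step 11: ref 3 -> FAULT, evict 4, frames=[3,5] (faults so far: 7)
  step 12: ref 5 -> HIT, frames=[3,5] (faults so far: 7)
  step 13: ref 4 -> FAULT, evict 3, frames=[4,5] (faults so far: 8)
  Optimal total faults: 8

Answer: 9 9 8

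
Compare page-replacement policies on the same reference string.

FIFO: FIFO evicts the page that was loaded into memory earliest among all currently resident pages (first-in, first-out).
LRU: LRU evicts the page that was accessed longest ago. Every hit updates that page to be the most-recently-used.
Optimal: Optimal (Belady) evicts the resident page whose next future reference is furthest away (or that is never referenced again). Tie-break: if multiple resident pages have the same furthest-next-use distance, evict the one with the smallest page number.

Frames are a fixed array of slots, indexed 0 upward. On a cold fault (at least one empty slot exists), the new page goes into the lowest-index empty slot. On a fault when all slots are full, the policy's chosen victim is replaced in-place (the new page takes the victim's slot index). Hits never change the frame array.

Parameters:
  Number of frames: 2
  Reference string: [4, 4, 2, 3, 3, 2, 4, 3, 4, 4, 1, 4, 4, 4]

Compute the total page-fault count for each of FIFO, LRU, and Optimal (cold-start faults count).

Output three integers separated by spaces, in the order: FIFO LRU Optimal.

Answer: 5 6 5

Derivation:
--- FIFO ---
  step 0: ref 4 -> FAULT, frames=[4,-] (faults so far: 1)
  step 1: ref 4 -> HIT, frames=[4,-] (faults so far: 1)
  step 2: ref 2 -> FAULT, frames=[4,2] (faults so far: 2)
  step 3: ref 3 -> FAULT, evict 4, frames=[3,2] (faults so far: 3)
  step 4: ref 3 -> HIT, frames=[3,2] (faults so far: 3)
  step 5: ref 2 -> HIT, frames=[3,2] (faults so far: 3)
  step 6: ref 4 -> FAULT, evict 2, frames=[3,4] (faults so far: 4)
  step 7: ref 3 -> HIT, frames=[3,4] (faults so far: 4)
  step 8: ref 4 -> HIT, frames=[3,4] (faults so far: 4)
  step 9: ref 4 -> HIT, frames=[3,4] (faults so far: 4)
  step 10: ref 1 -> FAULT, evict 3, frames=[1,4] (faults so far: 5)
  step 11: ref 4 -> HIT, frames=[1,4] (faults so far: 5)
  step 12: ref 4 -> HIT, frames=[1,4] (faults so far: 5)
  step 13: ref 4 -> HIT, frames=[1,4] (faults so far: 5)
  FIFO total faults: 5
--- LRU ---
  step 0: ref 4 -> FAULT, frames=[4,-] (faults so far: 1)
  step 1: ref 4 -> HIT, frames=[4,-] (faults so far: 1)
  step 2: ref 2 -> FAULT, frames=[4,2] (faults so far: 2)
  step 3: ref 3 -> FAULT, evict 4, frames=[3,2] (faults so far: 3)
  step 4: ref 3 -> HIT, frames=[3,2] (faults so far: 3)
  step 5: ref 2 -> HIT, frames=[3,2] (faults so far: 3)
  step 6: ref 4 -> FAULT, evict 3, frames=[4,2] (faults so far: 4)
  step 7: ref 3 -> FAULT, evict 2, frames=[4,3] (faults so far: 5)
  step 8: ref 4 -> HIT, frames=[4,3] (faults so far: 5)
  step 9: ref 4 -> HIT, frames=[4,3] (faults so far: 5)
  step 10: ref 1 -> FAULT, evict 3, frames=[4,1] (faults so far: 6)
  step 11: ref 4 -> HIT, frames=[4,1] (faults so far: 6)
  step 12: ref 4 -> HIT, frames=[4,1] (faults so far: 6)
  step 13: ref 4 -> HIT, frames=[4,1] (faults so far: 6)
  LRU total faults: 6
--- Optimal ---
  step 0: ref 4 -> FAULT, frames=[4,-] (faults so far: 1)
  step 1: ref 4 -> HIT, frames=[4,-] (faults so far: 1)
  step 2: ref 2 -> FAULT, frames=[4,2] (faults so far: 2)
  step 3: ref 3 -> FAULT, evict 4, frames=[3,2] (faults so far: 3)
  step 4: ref 3 -> HIT, frames=[3,2] (faults so far: 3)
  step 5: ref 2 -> HIT, frames=[3,2] (faults so far: 3)
  step 6: ref 4 -> FAULT, evict 2, frames=[3,4] (faults so far: 4)
  step 7: ref 3 -> HIT, frames=[3,4] (faults so far: 4)
  step 8: ref 4 -> HIT, frames=[3,4] (faults so far: 4)
  step 9: ref 4 -> HIT, frames=[3,4] (faults so far: 4)
  step 10: ref 1 -> FAULT, evict 3, frames=[1,4] (faults so far: 5)
  step 11: ref 4 -> HIT, frames=[1,4] (faults so far: 5)
  step 12: ref 4 -> HIT, frames=[1,4] (faults so far: 5)
  step 13: ref 4 -> HIT, frames=[1,4] (faults so far: 5)
  Optimal total faults: 5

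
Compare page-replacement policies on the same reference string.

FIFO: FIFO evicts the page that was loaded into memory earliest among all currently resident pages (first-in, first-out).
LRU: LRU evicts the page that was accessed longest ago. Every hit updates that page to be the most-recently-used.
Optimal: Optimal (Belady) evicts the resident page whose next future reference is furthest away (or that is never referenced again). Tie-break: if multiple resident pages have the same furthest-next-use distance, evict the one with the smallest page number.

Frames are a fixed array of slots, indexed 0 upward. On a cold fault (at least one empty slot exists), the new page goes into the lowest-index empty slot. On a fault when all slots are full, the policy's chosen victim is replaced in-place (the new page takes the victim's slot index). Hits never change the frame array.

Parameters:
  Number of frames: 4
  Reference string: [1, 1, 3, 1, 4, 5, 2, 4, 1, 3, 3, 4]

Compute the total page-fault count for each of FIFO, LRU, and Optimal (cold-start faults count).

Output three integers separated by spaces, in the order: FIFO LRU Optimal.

--- FIFO ---
  step 0: ref 1 -> FAULT, frames=[1,-,-,-] (faults so far: 1)
  step 1: ref 1 -> HIT, frames=[1,-,-,-] (faults so far: 1)
  step 2: ref 3 -> FAULT, frames=[1,3,-,-] (faults so far: 2)
  step 3: ref 1 -> HIT, frames=[1,3,-,-] (faults so far: 2)
  step 4: ref 4 -> FAULT, frames=[1,3,4,-] (faults so far: 3)
  step 5: ref 5 -> FAULT, frames=[1,3,4,5] (faults so far: 4)
  step 6: ref 2 -> FAULT, evict 1, frames=[2,3,4,5] (faults so far: 5)
  step 7: ref 4 -> HIT, frames=[2,3,4,5] (faults so far: 5)
  step 8: ref 1 -> FAULT, evict 3, frames=[2,1,4,5] (faults so far: 6)
  step 9: ref 3 -> FAULT, evict 4, frames=[2,1,3,5] (faults so far: 7)
  step 10: ref 3 -> HIT, frames=[2,1,3,5] (faults so far: 7)
  step 11: ref 4 -> FAULT, evict 5, frames=[2,1,3,4] (faults so far: 8)
  FIFO total faults: 8
--- LRU ---
  step 0: ref 1 -> FAULT, frames=[1,-,-,-] (faults so far: 1)
  step 1: ref 1 -> HIT, frames=[1,-,-,-] (faults so far: 1)
  step 2: ref 3 -> FAULT, frames=[1,3,-,-] (faults so far: 2)
  step 3: ref 1 -> HIT, frames=[1,3,-,-] (faults so far: 2)
  step 4: ref 4 -> FAULT, frames=[1,3,4,-] (faults so far: 3)
  step 5: ref 5 -> FAULT, frames=[1,3,4,5] (faults so far: 4)
  step 6: ref 2 -> FAULT, evict 3, frames=[1,2,4,5] (faults so far: 5)
  step 7: ref 4 -> HIT, frames=[1,2,4,5] (faults so far: 5)
  step 8: ref 1 -> HIT, frames=[1,2,4,5] (faults so far: 5)
  step 9: ref 3 -> FAULT, evict 5, frames=[1,2,4,3] (faults so far: 6)
  step 10: ref 3 -> HIT, frames=[1,2,4,3] (faults so far: 6)
  step 11: ref 4 -> HIT, frames=[1,2,4,3] (faults so far: 6)
  LRU total faults: 6
--- Optimal ---
  step 0: ref 1 -> FAULT, frames=[1,-,-,-] (faults so far: 1)
  step 1: ref 1 -> HIT, frames=[1,-,-,-] (faults so far: 1)
  step 2: ref 3 -> FAULT, frames=[1,3,-,-] (faults so far: 2)
  step 3: ref 1 -> HIT, frames=[1,3,-,-] (faults so far: 2)
  step 4: ref 4 -> FAULT, frames=[1,3,4,-] (faults so far: 3)
  step 5: ref 5 -> FAULT, frames=[1,3,4,5] (faults so far: 4)
  step 6: ref 2 -> FAULT, evict 5, frames=[1,3,4,2] (faults so far: 5)
  step 7: ref 4 -> HIT, frames=[1,3,4,2] (faults so far: 5)
  step 8: ref 1 -> HIT, frames=[1,3,4,2] (faults so far: 5)
  step 9: ref 3 -> HIT, frames=[1,3,4,2] (faults so far: 5)
  step 10: ref 3 -> HIT, frames=[1,3,4,2] (faults so far: 5)
  step 11: ref 4 -> HIT, frames=[1,3,4,2] (faults so far: 5)
  Optimal total faults: 5

Answer: 8 6 5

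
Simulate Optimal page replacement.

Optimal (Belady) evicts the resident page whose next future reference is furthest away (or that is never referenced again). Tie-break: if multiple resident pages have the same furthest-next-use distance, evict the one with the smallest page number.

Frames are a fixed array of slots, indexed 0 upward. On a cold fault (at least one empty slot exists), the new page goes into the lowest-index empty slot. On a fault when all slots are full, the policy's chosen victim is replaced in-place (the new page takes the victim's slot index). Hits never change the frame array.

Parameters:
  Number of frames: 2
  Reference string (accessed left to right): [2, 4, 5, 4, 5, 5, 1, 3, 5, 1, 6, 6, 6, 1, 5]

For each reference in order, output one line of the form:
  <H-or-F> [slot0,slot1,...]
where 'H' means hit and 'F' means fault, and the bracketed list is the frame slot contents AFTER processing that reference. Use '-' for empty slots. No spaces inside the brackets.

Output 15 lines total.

F [2,-]
F [2,4]
F [5,4]
H [5,4]
H [5,4]
H [5,4]
F [5,1]
F [5,3]
H [5,3]
F [5,1]
F [6,1]
H [6,1]
H [6,1]
H [6,1]
F [6,5]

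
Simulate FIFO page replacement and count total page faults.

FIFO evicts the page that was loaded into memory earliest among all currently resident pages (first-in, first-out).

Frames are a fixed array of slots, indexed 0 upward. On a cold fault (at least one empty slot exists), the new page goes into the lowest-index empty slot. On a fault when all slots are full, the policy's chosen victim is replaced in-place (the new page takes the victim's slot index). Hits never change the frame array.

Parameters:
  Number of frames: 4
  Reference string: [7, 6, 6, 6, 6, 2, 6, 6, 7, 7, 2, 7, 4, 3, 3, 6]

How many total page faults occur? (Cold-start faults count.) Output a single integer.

Step 0: ref 7 → FAULT, frames=[7,-,-,-]
Step 1: ref 6 → FAULT, frames=[7,6,-,-]
Step 2: ref 6 → HIT, frames=[7,6,-,-]
Step 3: ref 6 → HIT, frames=[7,6,-,-]
Step 4: ref 6 → HIT, frames=[7,6,-,-]
Step 5: ref 2 → FAULT, frames=[7,6,2,-]
Step 6: ref 6 → HIT, frames=[7,6,2,-]
Step 7: ref 6 → HIT, frames=[7,6,2,-]
Step 8: ref 7 → HIT, frames=[7,6,2,-]
Step 9: ref 7 → HIT, frames=[7,6,2,-]
Step 10: ref 2 → HIT, frames=[7,6,2,-]
Step 11: ref 7 → HIT, frames=[7,6,2,-]
Step 12: ref 4 → FAULT, frames=[7,6,2,4]
Step 13: ref 3 → FAULT (evict 7), frames=[3,6,2,4]
Step 14: ref 3 → HIT, frames=[3,6,2,4]
Step 15: ref 6 → HIT, frames=[3,6,2,4]
Total faults: 5

Answer: 5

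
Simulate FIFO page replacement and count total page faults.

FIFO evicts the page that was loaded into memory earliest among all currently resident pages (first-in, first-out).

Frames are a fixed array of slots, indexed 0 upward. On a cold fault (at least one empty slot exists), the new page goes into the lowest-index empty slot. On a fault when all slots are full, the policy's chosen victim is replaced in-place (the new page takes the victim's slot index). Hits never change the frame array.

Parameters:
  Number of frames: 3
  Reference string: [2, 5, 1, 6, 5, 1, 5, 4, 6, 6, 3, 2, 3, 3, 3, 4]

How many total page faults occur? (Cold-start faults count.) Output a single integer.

Step 0: ref 2 → FAULT, frames=[2,-,-]
Step 1: ref 5 → FAULT, frames=[2,5,-]
Step 2: ref 1 → FAULT, frames=[2,5,1]
Step 3: ref 6 → FAULT (evict 2), frames=[6,5,1]
Step 4: ref 5 → HIT, frames=[6,5,1]
Step 5: ref 1 → HIT, frames=[6,5,1]
Step 6: ref 5 → HIT, frames=[6,5,1]
Step 7: ref 4 → FAULT (evict 5), frames=[6,4,1]
Step 8: ref 6 → HIT, frames=[6,4,1]
Step 9: ref 6 → HIT, frames=[6,4,1]
Step 10: ref 3 → FAULT (evict 1), frames=[6,4,3]
Step 11: ref 2 → FAULT (evict 6), frames=[2,4,3]
Step 12: ref 3 → HIT, frames=[2,4,3]
Step 13: ref 3 → HIT, frames=[2,4,3]
Step 14: ref 3 → HIT, frames=[2,4,3]
Step 15: ref 4 → HIT, frames=[2,4,3]
Total faults: 7

Answer: 7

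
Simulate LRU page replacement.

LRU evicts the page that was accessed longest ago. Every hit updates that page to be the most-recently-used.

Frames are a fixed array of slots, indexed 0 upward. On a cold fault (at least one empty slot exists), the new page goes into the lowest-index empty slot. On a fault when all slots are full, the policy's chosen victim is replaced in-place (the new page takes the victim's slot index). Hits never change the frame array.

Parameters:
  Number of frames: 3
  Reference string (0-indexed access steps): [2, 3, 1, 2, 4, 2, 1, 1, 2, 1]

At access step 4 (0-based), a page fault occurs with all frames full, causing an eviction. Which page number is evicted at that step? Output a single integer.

Step 0: ref 2 -> FAULT, frames=[2,-,-]
Step 1: ref 3 -> FAULT, frames=[2,3,-]
Step 2: ref 1 -> FAULT, frames=[2,3,1]
Step 3: ref 2 -> HIT, frames=[2,3,1]
Step 4: ref 4 -> FAULT, evict 3, frames=[2,4,1]
At step 4: evicted page 3

Answer: 3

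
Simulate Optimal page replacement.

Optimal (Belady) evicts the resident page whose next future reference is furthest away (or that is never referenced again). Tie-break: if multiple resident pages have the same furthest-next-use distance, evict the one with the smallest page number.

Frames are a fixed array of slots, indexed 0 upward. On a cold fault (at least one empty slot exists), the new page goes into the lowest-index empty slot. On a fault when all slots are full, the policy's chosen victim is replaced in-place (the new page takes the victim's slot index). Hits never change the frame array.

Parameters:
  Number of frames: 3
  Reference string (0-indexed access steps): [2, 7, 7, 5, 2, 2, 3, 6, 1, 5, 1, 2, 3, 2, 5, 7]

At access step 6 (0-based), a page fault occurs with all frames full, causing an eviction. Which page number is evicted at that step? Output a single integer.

Answer: 7

Derivation:
Step 0: ref 2 -> FAULT, frames=[2,-,-]
Step 1: ref 7 -> FAULT, frames=[2,7,-]
Step 2: ref 7 -> HIT, frames=[2,7,-]
Step 3: ref 5 -> FAULT, frames=[2,7,5]
Step 4: ref 2 -> HIT, frames=[2,7,5]
Step 5: ref 2 -> HIT, frames=[2,7,5]
Step 6: ref 3 -> FAULT, evict 7, frames=[2,3,5]
At step 6: evicted page 7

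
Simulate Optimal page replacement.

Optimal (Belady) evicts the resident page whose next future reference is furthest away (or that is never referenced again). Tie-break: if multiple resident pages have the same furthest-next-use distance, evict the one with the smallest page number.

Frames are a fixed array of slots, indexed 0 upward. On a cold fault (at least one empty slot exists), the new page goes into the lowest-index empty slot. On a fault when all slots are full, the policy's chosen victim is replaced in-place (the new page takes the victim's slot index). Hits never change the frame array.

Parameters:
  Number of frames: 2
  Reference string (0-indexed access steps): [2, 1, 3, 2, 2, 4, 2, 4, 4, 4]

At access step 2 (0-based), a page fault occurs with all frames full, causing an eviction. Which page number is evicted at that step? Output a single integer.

Step 0: ref 2 -> FAULT, frames=[2,-]
Step 1: ref 1 -> FAULT, frames=[2,1]
Step 2: ref 3 -> FAULT, evict 1, frames=[2,3]
At step 2: evicted page 1

Answer: 1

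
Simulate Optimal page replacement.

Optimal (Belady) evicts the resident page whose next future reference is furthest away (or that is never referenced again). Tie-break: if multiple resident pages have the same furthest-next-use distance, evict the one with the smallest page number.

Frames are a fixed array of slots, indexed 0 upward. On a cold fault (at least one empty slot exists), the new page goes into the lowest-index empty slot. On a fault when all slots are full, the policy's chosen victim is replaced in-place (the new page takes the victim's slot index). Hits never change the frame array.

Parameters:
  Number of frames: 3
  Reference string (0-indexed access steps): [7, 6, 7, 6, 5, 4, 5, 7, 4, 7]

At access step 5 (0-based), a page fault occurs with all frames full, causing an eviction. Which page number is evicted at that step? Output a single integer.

Step 0: ref 7 -> FAULT, frames=[7,-,-]
Step 1: ref 6 -> FAULT, frames=[7,6,-]
Step 2: ref 7 -> HIT, frames=[7,6,-]
Step 3: ref 6 -> HIT, frames=[7,6,-]
Step 4: ref 5 -> FAULT, frames=[7,6,5]
Step 5: ref 4 -> FAULT, evict 6, frames=[7,4,5]
At step 5: evicted page 6

Answer: 6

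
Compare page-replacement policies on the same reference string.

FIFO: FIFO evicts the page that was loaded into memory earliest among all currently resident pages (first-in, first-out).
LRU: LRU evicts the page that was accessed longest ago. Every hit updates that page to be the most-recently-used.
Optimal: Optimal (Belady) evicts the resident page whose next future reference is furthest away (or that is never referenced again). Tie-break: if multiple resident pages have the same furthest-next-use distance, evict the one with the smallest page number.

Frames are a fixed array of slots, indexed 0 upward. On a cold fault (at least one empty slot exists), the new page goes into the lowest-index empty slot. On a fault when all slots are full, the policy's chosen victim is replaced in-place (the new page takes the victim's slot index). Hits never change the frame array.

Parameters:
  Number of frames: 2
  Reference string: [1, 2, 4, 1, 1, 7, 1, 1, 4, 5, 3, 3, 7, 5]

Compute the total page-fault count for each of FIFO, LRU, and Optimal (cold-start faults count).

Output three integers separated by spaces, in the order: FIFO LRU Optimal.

--- FIFO ---
  step 0: ref 1 -> FAULT, frames=[1,-] (faults so far: 1)
  step 1: ref 2 -> FAULT, frames=[1,2] (faults so far: 2)
  step 2: ref 4 -> FAULT, evict 1, frames=[4,2] (faults so far: 3)
  step 3: ref 1 -> FAULT, evict 2, frames=[4,1] (faults so far: 4)
  step 4: ref 1 -> HIT, frames=[4,1] (faults so far: 4)
  step 5: ref 7 -> FAULT, evict 4, frames=[7,1] (faults so far: 5)
  step 6: ref 1 -> HIT, frames=[7,1] (faults so far: 5)
  step 7: ref 1 -> HIT, frames=[7,1] (faults so far: 5)
  step 8: ref 4 -> FAULT, evict 1, frames=[7,4] (faults so far: 6)
  step 9: ref 5 -> FAULT, evict 7, frames=[5,4] (faults so far: 7)
  step 10: ref 3 -> FAULT, evict 4, frames=[5,3] (faults so far: 8)
  step 11: ref 3 -> HIT, frames=[5,3] (faults so far: 8)
  step 12: ref 7 -> FAULT, evict 5, frames=[7,3] (faults so far: 9)
  step 13: ref 5 -> FAULT, evict 3, frames=[7,5] (faults so far: 10)
  FIFO total faults: 10
--- LRU ---
  step 0: ref 1 -> FAULT, frames=[1,-] (faults so far: 1)
  step 1: ref 2 -> FAULT, frames=[1,2] (faults so far: 2)
  step 2: ref 4 -> FAULT, evict 1, frames=[4,2] (faults so far: 3)
  step 3: ref 1 -> FAULT, evict 2, frames=[4,1] (faults so far: 4)
  step 4: ref 1 -> HIT, frames=[4,1] (faults so far: 4)
  step 5: ref 7 -> FAULT, evict 4, frames=[7,1] (faults so far: 5)
  step 6: ref 1 -> HIT, frames=[7,1] (faults so far: 5)
  step 7: ref 1 -> HIT, frames=[7,1] (faults so far: 5)
  step 8: ref 4 -> FAULT, evict 7, frames=[4,1] (faults so far: 6)
  step 9: ref 5 -> FAULT, evict 1, frames=[4,5] (faults so far: 7)
  step 10: ref 3 -> FAULT, evict 4, frames=[3,5] (faults so far: 8)
  step 11: ref 3 -> HIT, frames=[3,5] (faults so far: 8)
  step 12: ref 7 -> FAULT, evict 5, frames=[3,7] (faults so far: 9)
  step 13: ref 5 -> FAULT, evict 3, frames=[5,7] (faults so far: 10)
  LRU total faults: 10
--- Optimal ---
  step 0: ref 1 -> FAULT, frames=[1,-] (faults so far: 1)
  step 1: ref 2 -> FAULT, frames=[1,2] (faults so far: 2)
  step 2: ref 4 -> FAULT, evict 2, frames=[1,4] (faults so far: 3)
  step 3: ref 1 -> HIT, frames=[1,4] (faults so far: 3)
  step 4: ref 1 -> HIT, frames=[1,4] (faults so far: 3)
  step 5: ref 7 -> FAULT, evict 4, frames=[1,7] (faults so far: 4)
  step 6: ref 1 -> HIT, frames=[1,7] (faults so far: 4)
  step 7: ref 1 -> HIT, frames=[1,7] (faults so far: 4)
  step 8: ref 4 -> FAULT, evict 1, frames=[4,7] (faults so far: 5)
  step 9: ref 5 -> FAULT, evict 4, frames=[5,7] (faults so far: 6)
  step 10: ref 3 -> FAULT, evict 5, frames=[3,7] (faults so far: 7)
  step 11: ref 3 -> HIT, frames=[3,7] (faults so far: 7)
  step 12: ref 7 -> HIT, frames=[3,7] (faults so far: 7)
  step 13: ref 5 -> FAULT, evict 3, frames=[5,7] (faults so far: 8)
  Optimal total faults: 8

Answer: 10 10 8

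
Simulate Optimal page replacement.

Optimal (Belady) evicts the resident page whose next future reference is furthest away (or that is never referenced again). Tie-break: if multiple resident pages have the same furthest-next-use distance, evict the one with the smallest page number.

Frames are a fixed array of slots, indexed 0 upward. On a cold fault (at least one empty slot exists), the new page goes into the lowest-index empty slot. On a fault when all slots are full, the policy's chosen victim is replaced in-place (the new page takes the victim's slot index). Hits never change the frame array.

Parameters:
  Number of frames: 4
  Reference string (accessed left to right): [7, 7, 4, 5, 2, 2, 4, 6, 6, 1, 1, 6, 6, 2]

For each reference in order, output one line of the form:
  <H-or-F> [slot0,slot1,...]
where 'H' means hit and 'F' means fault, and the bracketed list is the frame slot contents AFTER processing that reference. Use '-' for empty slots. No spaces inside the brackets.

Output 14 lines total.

F [7,-,-,-]
H [7,-,-,-]
F [7,4,-,-]
F [7,4,5,-]
F [7,4,5,2]
H [7,4,5,2]
H [7,4,5,2]
F [7,6,5,2]
H [7,6,5,2]
F [7,6,1,2]
H [7,6,1,2]
H [7,6,1,2]
H [7,6,1,2]
H [7,6,1,2]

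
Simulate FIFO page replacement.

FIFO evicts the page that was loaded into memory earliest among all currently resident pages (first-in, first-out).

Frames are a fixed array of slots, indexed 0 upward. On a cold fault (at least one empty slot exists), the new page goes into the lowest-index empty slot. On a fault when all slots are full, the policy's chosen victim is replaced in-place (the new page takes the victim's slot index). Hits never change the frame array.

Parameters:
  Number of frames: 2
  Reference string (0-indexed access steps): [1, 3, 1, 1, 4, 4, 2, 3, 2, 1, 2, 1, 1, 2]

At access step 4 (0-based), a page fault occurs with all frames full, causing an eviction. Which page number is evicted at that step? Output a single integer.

Step 0: ref 1 -> FAULT, frames=[1,-]
Step 1: ref 3 -> FAULT, frames=[1,3]
Step 2: ref 1 -> HIT, frames=[1,3]
Step 3: ref 1 -> HIT, frames=[1,3]
Step 4: ref 4 -> FAULT, evict 1, frames=[4,3]
At step 4: evicted page 1

Answer: 1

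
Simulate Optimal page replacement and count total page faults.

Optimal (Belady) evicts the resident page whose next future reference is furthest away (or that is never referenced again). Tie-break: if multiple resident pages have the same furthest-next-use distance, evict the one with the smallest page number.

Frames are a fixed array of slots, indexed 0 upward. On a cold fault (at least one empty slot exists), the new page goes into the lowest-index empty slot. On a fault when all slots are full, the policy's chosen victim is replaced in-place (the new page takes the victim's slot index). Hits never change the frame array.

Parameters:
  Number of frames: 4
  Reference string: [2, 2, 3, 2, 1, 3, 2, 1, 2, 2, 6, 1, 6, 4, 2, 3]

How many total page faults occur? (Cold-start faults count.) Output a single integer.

Step 0: ref 2 → FAULT, frames=[2,-,-,-]
Step 1: ref 2 → HIT, frames=[2,-,-,-]
Step 2: ref 3 → FAULT, frames=[2,3,-,-]
Step 3: ref 2 → HIT, frames=[2,3,-,-]
Step 4: ref 1 → FAULT, frames=[2,3,1,-]
Step 5: ref 3 → HIT, frames=[2,3,1,-]
Step 6: ref 2 → HIT, frames=[2,3,1,-]
Step 7: ref 1 → HIT, frames=[2,3,1,-]
Step 8: ref 2 → HIT, frames=[2,3,1,-]
Step 9: ref 2 → HIT, frames=[2,3,1,-]
Step 10: ref 6 → FAULT, frames=[2,3,1,6]
Step 11: ref 1 → HIT, frames=[2,3,1,6]
Step 12: ref 6 → HIT, frames=[2,3,1,6]
Step 13: ref 4 → FAULT (evict 1), frames=[2,3,4,6]
Step 14: ref 2 → HIT, frames=[2,3,4,6]
Step 15: ref 3 → HIT, frames=[2,3,4,6]
Total faults: 5

Answer: 5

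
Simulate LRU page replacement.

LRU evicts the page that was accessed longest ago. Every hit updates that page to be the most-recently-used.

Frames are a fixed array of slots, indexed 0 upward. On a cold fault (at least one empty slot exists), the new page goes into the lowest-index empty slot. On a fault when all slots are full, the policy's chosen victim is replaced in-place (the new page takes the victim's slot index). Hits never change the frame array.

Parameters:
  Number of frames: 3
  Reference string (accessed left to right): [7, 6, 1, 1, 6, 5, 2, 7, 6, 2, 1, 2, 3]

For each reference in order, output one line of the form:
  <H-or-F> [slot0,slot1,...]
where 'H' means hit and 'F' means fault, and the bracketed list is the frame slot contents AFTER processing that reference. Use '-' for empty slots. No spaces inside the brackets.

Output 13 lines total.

F [7,-,-]
F [7,6,-]
F [7,6,1]
H [7,6,1]
H [7,6,1]
F [5,6,1]
F [5,6,2]
F [5,7,2]
F [6,7,2]
H [6,7,2]
F [6,1,2]
H [6,1,2]
F [3,1,2]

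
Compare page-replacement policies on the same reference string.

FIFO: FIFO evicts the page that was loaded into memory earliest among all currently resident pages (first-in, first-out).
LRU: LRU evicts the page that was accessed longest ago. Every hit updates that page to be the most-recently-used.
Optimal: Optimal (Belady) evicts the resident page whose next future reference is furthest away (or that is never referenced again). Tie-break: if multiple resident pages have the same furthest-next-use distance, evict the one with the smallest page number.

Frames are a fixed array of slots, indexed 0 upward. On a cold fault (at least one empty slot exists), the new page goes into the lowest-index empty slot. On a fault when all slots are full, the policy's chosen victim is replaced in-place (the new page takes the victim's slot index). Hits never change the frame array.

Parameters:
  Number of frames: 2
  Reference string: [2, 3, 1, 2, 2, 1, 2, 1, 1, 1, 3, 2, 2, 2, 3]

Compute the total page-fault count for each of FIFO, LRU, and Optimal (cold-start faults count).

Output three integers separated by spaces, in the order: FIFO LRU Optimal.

Answer: 5 6 4

Derivation:
--- FIFO ---
  step 0: ref 2 -> FAULT, frames=[2,-] (faults so far: 1)
  step 1: ref 3 -> FAULT, frames=[2,3] (faults so far: 2)
  step 2: ref 1 -> FAULT, evict 2, frames=[1,3] (faults so far: 3)
  step 3: ref 2 -> FAULT, evict 3, frames=[1,2] (faults so far: 4)
  step 4: ref 2 -> HIT, frames=[1,2] (faults so far: 4)
  step 5: ref 1 -> HIT, frames=[1,2] (faults so far: 4)
  step 6: ref 2 -> HIT, frames=[1,2] (faults so far: 4)
  step 7: ref 1 -> HIT, frames=[1,2] (faults so far: 4)
  step 8: ref 1 -> HIT, frames=[1,2] (faults so far: 4)
  step 9: ref 1 -> HIT, frames=[1,2] (faults so far: 4)
  step 10: ref 3 -> FAULT, evict 1, frames=[3,2] (faults so far: 5)
  step 11: ref 2 -> HIT, frames=[3,2] (faults so far: 5)
  step 12: ref 2 -> HIT, frames=[3,2] (faults so far: 5)
  step 13: ref 2 -> HIT, frames=[3,2] (faults so far: 5)
  step 14: ref 3 -> HIT, frames=[3,2] (faults so far: 5)
  FIFO total faults: 5
--- LRU ---
  step 0: ref 2 -> FAULT, frames=[2,-] (faults so far: 1)
  step 1: ref 3 -> FAULT, frames=[2,3] (faults so far: 2)
  step 2: ref 1 -> FAULT, evict 2, frames=[1,3] (faults so far: 3)
  step 3: ref 2 -> FAULT, evict 3, frames=[1,2] (faults so far: 4)
  step 4: ref 2 -> HIT, frames=[1,2] (faults so far: 4)
  step 5: ref 1 -> HIT, frames=[1,2] (faults so far: 4)
  step 6: ref 2 -> HIT, frames=[1,2] (faults so far: 4)
  step 7: ref 1 -> HIT, frames=[1,2] (faults so far: 4)
  step 8: ref 1 -> HIT, frames=[1,2] (faults so far: 4)
  step 9: ref 1 -> HIT, frames=[1,2] (faults so far: 4)
  step 10: ref 3 -> FAULT, evict 2, frames=[1,3] (faults so far: 5)
  step 11: ref 2 -> FAULT, evict 1, frames=[2,3] (faults so far: 6)
  step 12: ref 2 -> HIT, frames=[2,3] (faults so far: 6)
  step 13: ref 2 -> HIT, frames=[2,3] (faults so far: 6)
  step 14: ref 3 -> HIT, frames=[2,3] (faults so far: 6)
  LRU total faults: 6
--- Optimal ---
  step 0: ref 2 -> FAULT, frames=[2,-] (faults so far: 1)
  step 1: ref 3 -> FAULT, frames=[2,3] (faults so far: 2)
  step 2: ref 1 -> FAULT, evict 3, frames=[2,1] (faults so far: 3)
  step 3: ref 2 -> HIT, frames=[2,1] (faults so far: 3)
  step 4: ref 2 -> HIT, frames=[2,1] (faults so far: 3)
  step 5: ref 1 -> HIT, frames=[2,1] (faults so far: 3)
  step 6: ref 2 -> HIT, frames=[2,1] (faults so far: 3)
  step 7: ref 1 -> HIT, frames=[2,1] (faults so far: 3)
  step 8: ref 1 -> HIT, frames=[2,1] (faults so far: 3)
  step 9: ref 1 -> HIT, frames=[2,1] (faults so far: 3)
  step 10: ref 3 -> FAULT, evict 1, frames=[2,3] (faults so far: 4)
  step 11: ref 2 -> HIT, frames=[2,3] (faults so far: 4)
  step 12: ref 2 -> HIT, frames=[2,3] (faults so far: 4)
  step 13: ref 2 -> HIT, frames=[2,3] (faults so far: 4)
  step 14: ref 3 -> HIT, frames=[2,3] (faults so far: 4)
  Optimal total faults: 4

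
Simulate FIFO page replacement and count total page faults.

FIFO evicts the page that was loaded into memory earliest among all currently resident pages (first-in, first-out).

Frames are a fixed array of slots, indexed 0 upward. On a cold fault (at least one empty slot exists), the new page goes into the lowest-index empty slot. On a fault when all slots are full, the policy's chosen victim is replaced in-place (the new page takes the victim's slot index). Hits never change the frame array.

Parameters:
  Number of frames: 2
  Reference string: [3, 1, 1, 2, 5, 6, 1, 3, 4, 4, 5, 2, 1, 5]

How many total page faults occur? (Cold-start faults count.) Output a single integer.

Answer: 12

Derivation:
Step 0: ref 3 → FAULT, frames=[3,-]
Step 1: ref 1 → FAULT, frames=[3,1]
Step 2: ref 1 → HIT, frames=[3,1]
Step 3: ref 2 → FAULT (evict 3), frames=[2,1]
Step 4: ref 5 → FAULT (evict 1), frames=[2,5]
Step 5: ref 6 → FAULT (evict 2), frames=[6,5]
Step 6: ref 1 → FAULT (evict 5), frames=[6,1]
Step 7: ref 3 → FAULT (evict 6), frames=[3,1]
Step 8: ref 4 → FAULT (evict 1), frames=[3,4]
Step 9: ref 4 → HIT, frames=[3,4]
Step 10: ref 5 → FAULT (evict 3), frames=[5,4]
Step 11: ref 2 → FAULT (evict 4), frames=[5,2]
Step 12: ref 1 → FAULT (evict 5), frames=[1,2]
Step 13: ref 5 → FAULT (evict 2), frames=[1,5]
Total faults: 12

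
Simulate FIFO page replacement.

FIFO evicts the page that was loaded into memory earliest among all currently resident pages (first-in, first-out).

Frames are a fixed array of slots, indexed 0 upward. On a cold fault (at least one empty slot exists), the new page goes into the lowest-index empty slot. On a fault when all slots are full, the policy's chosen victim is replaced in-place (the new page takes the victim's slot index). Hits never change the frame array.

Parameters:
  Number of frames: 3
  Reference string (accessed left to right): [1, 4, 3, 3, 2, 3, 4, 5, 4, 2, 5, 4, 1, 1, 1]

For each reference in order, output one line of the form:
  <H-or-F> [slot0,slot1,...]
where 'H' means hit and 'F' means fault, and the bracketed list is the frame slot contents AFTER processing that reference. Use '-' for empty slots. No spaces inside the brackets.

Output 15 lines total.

F [1,-,-]
F [1,4,-]
F [1,4,3]
H [1,4,3]
F [2,4,3]
H [2,4,3]
H [2,4,3]
F [2,5,3]
F [2,5,4]
H [2,5,4]
H [2,5,4]
H [2,5,4]
F [1,5,4]
H [1,5,4]
H [1,5,4]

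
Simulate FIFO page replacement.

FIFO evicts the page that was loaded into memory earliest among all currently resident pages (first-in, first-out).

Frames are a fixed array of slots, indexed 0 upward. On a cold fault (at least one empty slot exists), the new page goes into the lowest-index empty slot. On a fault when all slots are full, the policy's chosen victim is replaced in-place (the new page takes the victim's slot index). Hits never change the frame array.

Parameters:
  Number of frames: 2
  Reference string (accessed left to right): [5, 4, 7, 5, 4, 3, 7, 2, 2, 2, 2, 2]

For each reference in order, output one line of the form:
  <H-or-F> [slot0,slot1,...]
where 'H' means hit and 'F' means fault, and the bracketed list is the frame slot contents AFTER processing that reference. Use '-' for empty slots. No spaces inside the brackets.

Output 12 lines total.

F [5,-]
F [5,4]
F [7,4]
F [7,5]
F [4,5]
F [4,3]
F [7,3]
F [7,2]
H [7,2]
H [7,2]
H [7,2]
H [7,2]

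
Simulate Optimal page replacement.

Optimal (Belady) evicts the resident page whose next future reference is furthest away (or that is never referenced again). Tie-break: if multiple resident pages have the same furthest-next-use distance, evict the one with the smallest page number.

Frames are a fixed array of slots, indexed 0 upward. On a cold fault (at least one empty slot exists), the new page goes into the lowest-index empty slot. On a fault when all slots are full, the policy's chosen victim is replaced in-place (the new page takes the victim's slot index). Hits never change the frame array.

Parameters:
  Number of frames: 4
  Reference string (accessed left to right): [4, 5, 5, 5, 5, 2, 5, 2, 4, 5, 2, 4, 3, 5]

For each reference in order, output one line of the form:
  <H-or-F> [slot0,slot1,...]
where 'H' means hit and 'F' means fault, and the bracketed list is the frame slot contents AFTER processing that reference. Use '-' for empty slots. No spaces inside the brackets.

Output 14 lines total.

F [4,-,-,-]
F [4,5,-,-]
H [4,5,-,-]
H [4,5,-,-]
H [4,5,-,-]
F [4,5,2,-]
H [4,5,2,-]
H [4,5,2,-]
H [4,5,2,-]
H [4,5,2,-]
H [4,5,2,-]
H [4,5,2,-]
F [4,5,2,3]
H [4,5,2,3]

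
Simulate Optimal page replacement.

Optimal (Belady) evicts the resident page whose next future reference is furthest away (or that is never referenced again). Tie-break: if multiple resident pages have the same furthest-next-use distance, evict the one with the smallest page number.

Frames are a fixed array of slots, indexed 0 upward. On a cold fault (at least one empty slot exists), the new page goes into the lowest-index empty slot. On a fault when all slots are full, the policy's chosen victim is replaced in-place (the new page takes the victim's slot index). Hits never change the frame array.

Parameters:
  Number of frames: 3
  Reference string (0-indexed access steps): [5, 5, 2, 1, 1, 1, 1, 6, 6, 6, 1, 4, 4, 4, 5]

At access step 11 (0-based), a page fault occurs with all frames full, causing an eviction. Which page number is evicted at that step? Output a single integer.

Answer: 1

Derivation:
Step 0: ref 5 -> FAULT, frames=[5,-,-]
Step 1: ref 5 -> HIT, frames=[5,-,-]
Step 2: ref 2 -> FAULT, frames=[5,2,-]
Step 3: ref 1 -> FAULT, frames=[5,2,1]
Step 4: ref 1 -> HIT, frames=[5,2,1]
Step 5: ref 1 -> HIT, frames=[5,2,1]
Step 6: ref 1 -> HIT, frames=[5,2,1]
Step 7: ref 6 -> FAULT, evict 2, frames=[5,6,1]
Step 8: ref 6 -> HIT, frames=[5,6,1]
Step 9: ref 6 -> HIT, frames=[5,6,1]
Step 10: ref 1 -> HIT, frames=[5,6,1]
Step 11: ref 4 -> FAULT, evict 1, frames=[5,6,4]
At step 11: evicted page 1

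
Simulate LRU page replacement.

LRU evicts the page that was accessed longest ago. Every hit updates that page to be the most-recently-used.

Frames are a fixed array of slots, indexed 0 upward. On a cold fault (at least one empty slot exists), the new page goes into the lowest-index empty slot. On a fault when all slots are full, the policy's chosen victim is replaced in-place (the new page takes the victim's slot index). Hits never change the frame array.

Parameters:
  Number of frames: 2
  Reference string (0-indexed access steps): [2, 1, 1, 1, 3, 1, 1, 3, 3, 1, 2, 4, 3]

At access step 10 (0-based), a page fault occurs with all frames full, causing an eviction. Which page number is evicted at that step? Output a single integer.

Answer: 3

Derivation:
Step 0: ref 2 -> FAULT, frames=[2,-]
Step 1: ref 1 -> FAULT, frames=[2,1]
Step 2: ref 1 -> HIT, frames=[2,1]
Step 3: ref 1 -> HIT, frames=[2,1]
Step 4: ref 3 -> FAULT, evict 2, frames=[3,1]
Step 5: ref 1 -> HIT, frames=[3,1]
Step 6: ref 1 -> HIT, frames=[3,1]
Step 7: ref 3 -> HIT, frames=[3,1]
Step 8: ref 3 -> HIT, frames=[3,1]
Step 9: ref 1 -> HIT, frames=[3,1]
Step 10: ref 2 -> FAULT, evict 3, frames=[2,1]
At step 10: evicted page 3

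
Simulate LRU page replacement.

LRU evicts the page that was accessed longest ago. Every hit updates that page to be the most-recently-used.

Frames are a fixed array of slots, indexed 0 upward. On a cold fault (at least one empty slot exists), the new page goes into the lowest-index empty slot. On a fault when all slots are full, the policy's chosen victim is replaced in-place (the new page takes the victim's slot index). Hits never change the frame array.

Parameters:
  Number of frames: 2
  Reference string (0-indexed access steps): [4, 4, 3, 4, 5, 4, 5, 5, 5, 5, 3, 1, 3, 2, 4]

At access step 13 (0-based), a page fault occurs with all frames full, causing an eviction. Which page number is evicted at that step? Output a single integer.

Answer: 1

Derivation:
Step 0: ref 4 -> FAULT, frames=[4,-]
Step 1: ref 4 -> HIT, frames=[4,-]
Step 2: ref 3 -> FAULT, frames=[4,3]
Step 3: ref 4 -> HIT, frames=[4,3]
Step 4: ref 5 -> FAULT, evict 3, frames=[4,5]
Step 5: ref 4 -> HIT, frames=[4,5]
Step 6: ref 5 -> HIT, frames=[4,5]
Step 7: ref 5 -> HIT, frames=[4,5]
Step 8: ref 5 -> HIT, frames=[4,5]
Step 9: ref 5 -> HIT, frames=[4,5]
Step 10: ref 3 -> FAULT, evict 4, frames=[3,5]
Step 11: ref 1 -> FAULT, evict 5, frames=[3,1]
Step 12: ref 3 -> HIT, frames=[3,1]
Step 13: ref 2 -> FAULT, evict 1, frames=[3,2]
At step 13: evicted page 1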